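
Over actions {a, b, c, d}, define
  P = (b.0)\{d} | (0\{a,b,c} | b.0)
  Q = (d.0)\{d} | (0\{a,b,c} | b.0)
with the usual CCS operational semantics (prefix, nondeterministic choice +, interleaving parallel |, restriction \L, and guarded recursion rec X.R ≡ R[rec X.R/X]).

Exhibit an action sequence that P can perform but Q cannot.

bb

LTS(P): 4 reachable states
  s0 = (b.0)\{d} | (0\{a,b,c} | b.0) :: —b→ s1, —b→ s2
  s1 = (b.0)\{d} | (0\{a,b,c} | 0) :: —b→ s3
  s2 = 0\{d} | (0\{a,b,c} | b.0) :: —b→ s3
  s3 = 0\{d} | (0\{a,b,c} | 0) :: stopped
LTS(Q): 2 reachable states
  t0 = (d.0)\{d} | (0\{a,b,c} | b.0) :: —b→ t1
  t1 = (d.0)\{d} | (0\{a,b,c} | 0) :: stopped
Run σ = ⟨bb⟩ on P: start {s0}
  [1] b ⇒ {s1, s2}
  [2] b ⇒ {s3}
  ✓ P
Run σ = ⟨bb⟩ on Q: start {t0}
  [1] b ⇒ {t1}
  [2] b ⇒ ∅  — Q cannot continue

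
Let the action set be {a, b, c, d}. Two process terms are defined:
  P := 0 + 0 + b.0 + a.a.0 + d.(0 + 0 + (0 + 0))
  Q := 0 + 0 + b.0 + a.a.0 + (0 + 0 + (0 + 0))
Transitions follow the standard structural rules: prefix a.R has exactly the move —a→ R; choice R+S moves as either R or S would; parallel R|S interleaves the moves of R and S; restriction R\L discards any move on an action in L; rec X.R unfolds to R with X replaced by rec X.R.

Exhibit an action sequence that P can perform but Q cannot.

d

LTS(P): 4 reachable states
  m0 = 0 + 0 + b.0 + a.a.0 + d.(0 + 0 + (0 + 0)) :: —a→ m1, —b→ m2, —d→ m3
  m1 = a.0 :: —a→ m2
  m2 = 0 :: (no moves)
  m3 = 0 + 0 + (0 + 0) :: (no moves)
LTS(Q): 3 reachable states
  n0 = 0 + 0 + b.0 + a.a.0 + (0 + 0 + (0 + 0)) :: —a→ n1, —b→ n2
  n1 = a.0 :: —a→ n2
  n2 = 0 :: (no moves)
Trace ⟨d⟩ through P, begin at {m0}:
  [1] d ⇒ {m3}
  P completes σ.
Trace ⟨d⟩ through Q, begin at {n0}:
  [1] d ⇒ no successor for Q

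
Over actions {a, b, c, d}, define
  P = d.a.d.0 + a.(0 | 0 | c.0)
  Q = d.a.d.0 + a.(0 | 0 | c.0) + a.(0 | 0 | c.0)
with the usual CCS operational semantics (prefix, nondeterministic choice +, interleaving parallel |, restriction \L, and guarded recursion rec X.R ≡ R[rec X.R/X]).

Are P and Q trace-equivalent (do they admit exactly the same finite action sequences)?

P's transition system — 6 states:
  m0 = d.a.d.0 + a.(0 | 0 | c.0) → —a→ m1, —d→ m2
  m1 = 0 | 0 | c.0 → —c→ m3
  m2 = a.d.0 → —a→ m4
  m3 = 0 | 0 | 0 → ∅
  m4 = d.0 → —d→ m5
  m5 = 0 → ∅
Q's transition system — 6 states:
  n0 = d.a.d.0 + a.(0 | 0 | c.0) + a.(0 | 0 | c.0) → —a→ n1, —d→ n2
  n1 = 0 | 0 | c.0 → —c→ n3
  n2 = a.d.0 → —a→ n4
  n3 = 0 | 0 | 0 → ∅
  n4 = d.0 → —d→ n5
  n5 = 0 → ∅
Coarsest stable partition (strong bisimilarity classes):
  B0 = {m0, n0}
  B1 = {m2, n2}
  B2 = {m4, n4}
  B3 = {m3, m5, n3, n5}
  B4 = {m1, n1}
m0 ∈ B0, n0 ∈ B0 → same block
Bisimilar ⇒ trace-equivalent.

traces(P) = traces(Q)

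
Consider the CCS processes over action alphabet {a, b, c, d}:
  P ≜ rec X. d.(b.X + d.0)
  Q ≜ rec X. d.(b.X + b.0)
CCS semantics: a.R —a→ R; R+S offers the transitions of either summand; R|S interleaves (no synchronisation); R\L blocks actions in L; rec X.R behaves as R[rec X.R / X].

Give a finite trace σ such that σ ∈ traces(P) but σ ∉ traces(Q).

dd

P's transition system — 3 states:
  p0 = rec X. d.(b.X + d.0) → =d=> p1
  p1 = b.(rec X. d.(b.X + d.0)) + d.0 → =b=> p0, =d=> p2
  p2 = 0 → ∅
Q's transition system — 3 states:
  q0 = rec X. d.(b.X + b.0) → =d=> q1
  q1 = b.(rec X. d.(b.X + b.0)) + b.0 → =b=> q0, =b=> q2
  q2 = 0 → ∅
Run σ = ⟨dd⟩ on P: start {p0}
  step 1 (d): {p1}
  step 2 (d): {p2}
  P completes σ.
Run σ = ⟨dd⟩ on Q: start {q0}
  step 1 (d): {q1}
  step 2 (d): no successor for Q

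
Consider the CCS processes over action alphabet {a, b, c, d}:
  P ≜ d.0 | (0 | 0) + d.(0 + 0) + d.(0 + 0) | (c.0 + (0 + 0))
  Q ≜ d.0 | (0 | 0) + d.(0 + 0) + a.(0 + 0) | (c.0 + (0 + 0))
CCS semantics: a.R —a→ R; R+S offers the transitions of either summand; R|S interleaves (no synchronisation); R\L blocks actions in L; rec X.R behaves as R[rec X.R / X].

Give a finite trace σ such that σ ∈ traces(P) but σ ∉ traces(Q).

cd

P's transition system — 6 states:
  p0 = d.0 | (0 | 0) + d.(0 + 0) + d.(0 + 0) | (c.0 + (0 + 0)) | --c--▸ p1, --d--▸ p2, --d--▸ p3, --d--▸ p4
  p1 = d.(0 + 0) | 0 | --d--▸ p5
  p2 = (0 + 0) | (c.0 + (0 + 0)) | --c--▸ p5
  p3 = 0 + 0 | (no moves)
  p4 = 0 | (0 | 0) | (no moves)
  p5 = (0 + 0) | 0 | (no moves)
Q's transition system — 6 states:
  q0 = d.0 | (0 | 0) + d.(0 + 0) + a.(0 + 0) | (c.0 + (0 + 0)) | --a--▸ q1, --c--▸ q2, --d--▸ q3, --d--▸ q4
  q1 = (0 + 0) | (c.0 + (0 + 0)) | --c--▸ q5
  q2 = a.(0 + 0) | 0 | --a--▸ q5
  q3 = 0 + 0 | (no moves)
  q4 = 0 | (0 | 0) | (no moves)
  q5 = (0 + 0) | 0 | (no moves)
Run σ = ⟨cd⟩ on P: start {p0}
  [1] c ⇒ {p1}
  [2] d ⇒ {p5}
  ✓ P
Run σ = ⟨cd⟩ on Q: start {q0}
  [1] c ⇒ {q2}
  [2] d ⇒ ∅  — Q cannot continue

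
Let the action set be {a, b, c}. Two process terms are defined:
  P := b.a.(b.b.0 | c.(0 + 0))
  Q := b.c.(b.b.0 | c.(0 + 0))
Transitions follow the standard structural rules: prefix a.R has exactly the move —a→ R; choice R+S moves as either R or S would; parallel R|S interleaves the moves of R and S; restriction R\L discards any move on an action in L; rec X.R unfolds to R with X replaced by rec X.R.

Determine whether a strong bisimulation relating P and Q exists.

LTS(P): 8 reachable states
  p0 = b.a.(b.b.0 | c.(0 + 0)) | -b-> p1
  p1 = a.(b.b.0 | c.(0 + 0)) | -a-> p2
  p2 = b.b.0 | c.(0 + 0) | -b-> p3, -c-> p4
  p3 = b.0 | c.(0 + 0) | -b-> p5, -c-> p6
  p4 = b.b.0 | (0 + 0) | -b-> p6
  p5 = 0 | c.(0 + 0) | -c-> p7
  p6 = b.0 | (0 + 0) | -b-> p7
  p7 = 0 | (0 + 0) | stopped
LTS(Q): 8 reachable states
  q0 = b.c.(b.b.0 | c.(0 + 0)) | -b-> q1
  q1 = c.(b.b.0 | c.(0 + 0)) | -c-> q2
  q2 = b.b.0 | c.(0 + 0) | -b-> q3, -c-> q4
  q3 = b.0 | c.(0 + 0) | -b-> q5, -c-> q6
  q4 = b.b.0 | (0 + 0) | -b-> q6
  q5 = 0 | c.(0 + 0) | -c-> q7
  q6 = b.0 | (0 + 0) | -b-> q7
  q7 = 0 | (0 + 0) | stopped
Coarsest stable partition (strong bisimilarity classes):
  B0 = {p0}
  B1 = {p1}
  B2 = {p2, q2}
  B3 = {p4, q4}
  B4 = {p6, q6}
  B5 = {p7, q7}
  B6 = {p3, q3}
  B7 = {p5, q5}
  B8 = {q0}
  B9 = {q1}
p0 ∈ B0, q0 ∈ B8 → different blocks

P ≁ Q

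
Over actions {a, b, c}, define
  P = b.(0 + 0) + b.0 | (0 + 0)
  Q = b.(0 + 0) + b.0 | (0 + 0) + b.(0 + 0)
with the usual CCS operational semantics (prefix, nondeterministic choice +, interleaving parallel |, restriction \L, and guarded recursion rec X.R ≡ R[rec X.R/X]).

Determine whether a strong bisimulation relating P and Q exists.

P ~ Q

Reachable graph of P (3 states):
  u0 = b.(0 + 0) + b.0 | (0 + 0) has moves =b=> u1, =b=> u2
  u1 = 0 + 0 has moves ∅
  u2 = 0 | (0 + 0) has moves ∅
Reachable graph of Q (3 states):
  v0 = b.(0 + 0) + b.0 | (0 + 0) + b.(0 + 0) has moves =b=> v1, =b=> v2
  v1 = 0 + 0 has moves ∅
  v2 = 0 | (0 + 0) has moves ∅
Coarsest stable partition (strong bisimilarity classes):
  B0 = {u0, v0}
  B1 = {u1, u2, v1, v2}
u0 ∈ B0, v0 ∈ B0 → same block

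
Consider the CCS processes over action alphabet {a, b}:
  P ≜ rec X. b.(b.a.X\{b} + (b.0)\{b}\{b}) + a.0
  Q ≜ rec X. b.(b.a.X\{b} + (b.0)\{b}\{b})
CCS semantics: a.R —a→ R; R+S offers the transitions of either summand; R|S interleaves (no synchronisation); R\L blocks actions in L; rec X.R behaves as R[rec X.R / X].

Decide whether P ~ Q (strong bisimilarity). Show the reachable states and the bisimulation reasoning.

P's transition system — 6 states:
  m0 = rec X. b.(b.a.X\{b} + (b.0)\{b}\{b}) + a.0 | --a--▸ m1, --b--▸ m2
  m1 = 0 | deadlocked
  m2 = b.a.(rec X. b.(b.a.X\{b} + (b.0)\{b}\{b}) + a.0)\{b} + (b.0)\{b}\{b} | --b--▸ m3
  m3 = a.(rec X. b.(b.a.X\{b} + (b.0)\{b}\{b}) + a.0)\{b} | --a--▸ m4
  m4 = (rec X. b.(b.a.X\{b} + (b.0)\{b}\{b}) + a.0)\{b} | --a--▸ m5
  m5 = 0\{b} | deadlocked
Q's transition system — 4 states:
  n0 = rec X. b.(b.a.X\{b} + (b.0)\{b}\{b}) | --b--▸ n1
  n1 = b.a.(rec X. b.(b.a.X\{b} + (b.0)\{b}\{b}))\{b} + (b.0)\{b}\{b} | --b--▸ n2
  n2 = a.(rec X. b.(b.a.X\{b} + (b.0)\{b}\{b}))\{b} | --a--▸ n3
  n3 = (rec X. b.(b.a.X\{b} + (b.0)\{b}\{b}))\{b} | deadlocked
Coarsest stable partition (strong bisimilarity classes):
  B0 = {m0}
  B1 = {m1, m5, n3}
  B2 = {m2}
  B3 = {m3}
  B4 = {m4, n2}
  B5 = {n0}
  B6 = {n1}
m0 ∈ B0, n0 ∈ B5 → different blocks

P ≁ Q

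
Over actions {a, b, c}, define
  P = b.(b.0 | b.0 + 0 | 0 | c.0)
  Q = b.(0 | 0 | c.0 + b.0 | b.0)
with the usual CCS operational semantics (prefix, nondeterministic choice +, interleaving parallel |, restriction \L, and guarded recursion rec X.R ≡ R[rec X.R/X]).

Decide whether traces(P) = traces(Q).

P's transition system — 6 states:
  p0 = b.(b.0 | b.0 + 0 | 0 | c.0) | =b=> p1
  p1 = b.0 | b.0 + 0 | 0 | c.0 | =b=> p2, =b=> p3, =c=> p4
  p2 = 0 | b.0 | =b=> p5
  p3 = b.0 | 0 | =b=> p5
  p4 = 0 | 0 | 0 | (no moves)
  p5 = 0 | 0 | (no moves)
Q's transition system — 6 states:
  q0 = b.(0 | 0 | c.0 + b.0 | b.0) | =b=> q1
  q1 = 0 | 0 | c.0 + b.0 | b.0 | =b=> q2, =b=> q3, =c=> q4
  q2 = 0 | b.0 | =b=> q5
  q3 = b.0 | 0 | =b=> q5
  q4 = 0 | 0 | 0 | (no moves)
  q5 = 0 | 0 | (no moves)
Bisimilarity quotient blocks:
  B0 = {p0, q0}
  B1 = {p1, q1}
  B2 = {p2, p3, q2, q3}
  B3 = {p4, p5, q4, q5}
p0 ∈ B0, q0 ∈ B0 → same block
Bisimilar ⇒ trace-equivalent.

trace-equivalent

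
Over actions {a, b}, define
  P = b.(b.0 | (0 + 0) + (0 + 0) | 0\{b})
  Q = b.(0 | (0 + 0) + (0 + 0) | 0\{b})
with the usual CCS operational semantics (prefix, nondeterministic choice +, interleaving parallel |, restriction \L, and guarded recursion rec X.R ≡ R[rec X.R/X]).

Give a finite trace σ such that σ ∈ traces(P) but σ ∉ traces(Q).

Reachable graph of P (3 states):
  m0 = b.(b.0 | (0 + 0) + (0 + 0) | 0\{b}) ⊢ -b-> m1
  m1 = b.0 | (0 + 0) + (0 + 0) | 0\{b} ⊢ -b-> m2
  m2 = 0 | (0 + 0) ⊢ ·
Reachable graph of Q (2 states):
  n0 = b.(0 | (0 + 0) + (0 + 0) | 0\{b}) ⊢ -b-> n1
  n1 = 0 | (0 + 0) + (0 + 0) | 0\{b} ⊢ ·
Run σ = ⟨bb⟩ on P: start {m0}
  [1] b ⇒ {m1}
  [2] b ⇒ {m2}
  ✓ P
Run σ = ⟨bb⟩ on Q: start {n0}
  [1] b ⇒ {n1}
  [2] b ⇒ ∅ (Q stuck)

bb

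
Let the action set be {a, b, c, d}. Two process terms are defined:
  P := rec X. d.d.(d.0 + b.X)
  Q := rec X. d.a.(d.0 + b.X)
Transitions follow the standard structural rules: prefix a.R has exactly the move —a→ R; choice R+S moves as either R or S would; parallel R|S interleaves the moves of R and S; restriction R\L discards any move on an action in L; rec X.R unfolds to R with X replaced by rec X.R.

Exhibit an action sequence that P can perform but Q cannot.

Reachable graph of P (4 states):
  u0 = rec X. d.d.(d.0 + b.X) → —d→ u1
  u1 = d.(d.0 + b.(rec X. d.d.(d.0 + b.X))) → —d→ u2
  u2 = d.0 + b.(rec X. d.d.(d.0 + b.X)) → —b→ u0, —d→ u3
  u3 = 0 → deadlocked
Reachable graph of Q (4 states):
  v0 = rec X. d.a.(d.0 + b.X) → —d→ v1
  v1 = a.(d.0 + b.(rec X. d.a.(d.0 + b.X))) → —a→ v2
  v2 = d.0 + b.(rec X. d.a.(d.0 + b.X)) → —b→ v0, —d→ v3
  v3 = 0 → deadlocked
Trace ⟨dd⟩ through P, begin at {u0}:
  after d @ step 1: {u1}
  after d @ step 2: {u2}
  ✓ P
Trace ⟨dd⟩ through Q, begin at {v0}:
  after d @ step 1: {v1}
  after d @ step 2: ∅ (Q stuck)

dd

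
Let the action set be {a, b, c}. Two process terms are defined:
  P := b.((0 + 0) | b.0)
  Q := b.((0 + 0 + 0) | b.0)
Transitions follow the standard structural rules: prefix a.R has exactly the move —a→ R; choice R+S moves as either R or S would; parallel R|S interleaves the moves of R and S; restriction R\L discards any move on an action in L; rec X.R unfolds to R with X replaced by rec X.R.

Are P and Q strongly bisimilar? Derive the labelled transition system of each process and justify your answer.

YES

LTS(P): 3 reachable states
  u0 = b.((0 + 0) | b.0) :: =b=> u1
  u1 = (0 + 0) | b.0 :: =b=> u2
  u2 = (0 + 0) | 0 :: (no moves)
LTS(Q): 3 reachable states
  v0 = b.((0 + 0 + 0) | b.0) :: =b=> v1
  v1 = (0 + 0 + 0) | b.0 :: =b=> v2
  v2 = (0 + 0 + 0) | 0 :: (no moves)
Partition-refinement fixed point:
  B0 = {u0, v0}
  B1 = {u1, v1}
  B2 = {u2, v2}
u0 ∈ B0, v0 ∈ B0 → same block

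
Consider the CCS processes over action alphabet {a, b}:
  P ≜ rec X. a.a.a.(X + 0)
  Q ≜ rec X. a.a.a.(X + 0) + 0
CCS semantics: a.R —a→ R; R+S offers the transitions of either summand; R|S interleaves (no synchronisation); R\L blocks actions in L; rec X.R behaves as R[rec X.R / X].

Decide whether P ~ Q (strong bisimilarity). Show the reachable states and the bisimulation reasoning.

Reachable graph of P (4 states):
  p0 = rec X. a.a.a.(X + 0) :: =a=> p1
  p1 = a.a.((rec X. a.a.a.(X + 0)) + 0) :: =a=> p2
  p2 = a.((rec X. a.a.a.(X + 0)) + 0) :: =a=> p3
  p3 = (rec X. a.a.a.(X + 0)) + 0 :: =a=> p1
Reachable graph of Q (4 states):
  q0 = rec X. a.a.a.(X + 0) + 0 :: =a=> q1
  q1 = a.a.((rec X. a.a.a.(X + 0) + 0) + 0) :: =a=> q2
  q2 = a.((rec X. a.a.a.(X + 0) + 0) + 0) :: =a=> q3
  q3 = (rec X. a.a.a.(X + 0) + 0) + 0 :: =a=> q1
Bisimilarity quotient blocks:
  B0 = {p0, p1, p2, p3, q0, q1, q2, q3}
p0 ∈ B0, q0 ∈ B0 → same block

YES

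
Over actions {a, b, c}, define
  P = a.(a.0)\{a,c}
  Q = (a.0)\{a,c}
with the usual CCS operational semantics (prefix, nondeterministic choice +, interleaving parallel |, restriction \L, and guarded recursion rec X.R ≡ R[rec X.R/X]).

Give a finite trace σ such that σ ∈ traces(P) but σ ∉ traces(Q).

LTS(P): 2 reachable states
  u0 = a.(a.0)\{a,c} | -a-> u1
  u1 = (a.0)\{a,c} | (no moves)
LTS(Q): 1 reachable states
  v0 = (a.0)\{a,c} | (no moves)
Trace ⟨a⟩ through P, begin at {u0}:
  [1] a ⇒ {u1}
  — P admits the full trace.
Trace ⟨a⟩ through Q, begin at {v0}:
  [1] a ⇒ ∅ (Q stuck)

a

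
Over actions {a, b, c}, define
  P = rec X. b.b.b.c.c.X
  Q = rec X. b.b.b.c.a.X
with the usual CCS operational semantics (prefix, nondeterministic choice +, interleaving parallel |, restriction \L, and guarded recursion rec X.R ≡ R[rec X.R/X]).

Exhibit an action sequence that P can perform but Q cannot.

Reachable graph of P (5 states):
  m0 = rec X. b.b.b.c.c.X has moves ··b··> m1
  m1 = b.b.c.c.(rec X. b.b.b.c.c.X) has moves ··b··> m2
  m2 = b.c.c.(rec X. b.b.b.c.c.X) has moves ··b··> m3
  m3 = c.c.(rec X. b.b.b.c.c.X) has moves ··c··> m4
  m4 = c.(rec X. b.b.b.c.c.X) has moves ··c··> m0
Reachable graph of Q (5 states):
  n0 = rec X. b.b.b.c.a.X has moves ··b··> n1
  n1 = b.b.c.a.(rec X. b.b.b.c.a.X) has moves ··b··> n2
  n2 = b.c.a.(rec X. b.b.b.c.a.X) has moves ··b··> n3
  n3 = c.a.(rec X. b.b.b.c.a.X) has moves ··c··> n4
  n4 = a.(rec X. b.b.b.c.a.X) has moves ··a··> n0
Run σ = ⟨bbbcc⟩ on P: start {m0}
  after b @ step 1: {m1}
  after b @ step 2: {m2}
  after b @ step 3: {m3}
  after c @ step 4: {m4}
  after c @ step 5: {m0}
  — P admits the full trace.
Run σ = ⟨bbbcc⟩ on Q: start {n0}
  after b @ step 1: {n1}
  after b @ step 2: {n2}
  after b @ step 3: {n3}
  after c @ step 4: {n4}
  after c @ step 5: no successor for Q

bbbcc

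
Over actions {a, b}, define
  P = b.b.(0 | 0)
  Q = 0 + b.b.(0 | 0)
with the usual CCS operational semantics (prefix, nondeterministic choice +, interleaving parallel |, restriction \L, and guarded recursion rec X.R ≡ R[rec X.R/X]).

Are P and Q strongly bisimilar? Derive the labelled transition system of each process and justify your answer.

Reachable graph of P (3 states):
  m0 = b.b.(0 | 0) :: --b--▸ m1
  m1 = b.(0 | 0) :: --b--▸ m2
  m2 = 0 | 0 :: ·
Reachable graph of Q (3 states):
  n0 = 0 + b.b.(0 | 0) :: --b--▸ n1
  n1 = b.(0 | 0) :: --b--▸ n2
  n2 = 0 | 0 :: ·
Coarsest stable partition (strong bisimilarity classes):
  B0 = {m0, n0}
  B1 = {m1, n1}
  B2 = {m2, n2}
m0 ∈ B0, n0 ∈ B0 → same block

P ~ Q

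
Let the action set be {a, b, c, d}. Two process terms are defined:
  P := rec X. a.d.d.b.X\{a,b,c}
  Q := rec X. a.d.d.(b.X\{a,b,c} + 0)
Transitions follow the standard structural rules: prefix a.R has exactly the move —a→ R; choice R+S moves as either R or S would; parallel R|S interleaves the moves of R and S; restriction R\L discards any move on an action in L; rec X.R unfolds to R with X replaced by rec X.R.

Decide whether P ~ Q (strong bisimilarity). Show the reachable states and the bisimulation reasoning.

Reachable graph of P (5 states):
  u0 = rec X. a.d.d.b.X\{a,b,c} has moves =a=> u1
  u1 = d.d.b.(rec X. a.d.d.b.X\{a,b,c})\{a,b,c} has moves =d=> u2
  u2 = d.b.(rec X. a.d.d.b.X\{a,b,c})\{a,b,c} has moves =d=> u3
  u3 = b.(rec X. a.d.d.b.X\{a,b,c})\{a,b,c} has moves =b=> u4
  u4 = (rec X. a.d.d.b.X\{a,b,c})\{a,b,c} has moves stopped
Reachable graph of Q (5 states):
  v0 = rec X. a.d.d.(b.X\{a,b,c} + 0) has moves =a=> v1
  v1 = d.d.(b.(rec X. a.d.d.(b.X\{a,b,c} + 0))\{a,b,c} + 0) has moves =d=> v2
  v2 = d.(b.(rec X. a.d.d.(b.X\{a,b,c} + 0))\{a,b,c} + 0) has moves =d=> v3
  v3 = b.(rec X. a.d.d.(b.X\{a,b,c} + 0))\{a,b,c} + 0 has moves =b=> v4
  v4 = (rec X. a.d.d.(b.X\{a,b,c} + 0))\{a,b,c} has moves stopped
Partition-refinement fixed point:
  B0 = {u0, v0}
  B1 = {u1, v1}
  B2 = {u2, v2}
  B3 = {u3, v3}
  B4 = {u4, v4}
u0 ∈ B0, v0 ∈ B0 → same block

YES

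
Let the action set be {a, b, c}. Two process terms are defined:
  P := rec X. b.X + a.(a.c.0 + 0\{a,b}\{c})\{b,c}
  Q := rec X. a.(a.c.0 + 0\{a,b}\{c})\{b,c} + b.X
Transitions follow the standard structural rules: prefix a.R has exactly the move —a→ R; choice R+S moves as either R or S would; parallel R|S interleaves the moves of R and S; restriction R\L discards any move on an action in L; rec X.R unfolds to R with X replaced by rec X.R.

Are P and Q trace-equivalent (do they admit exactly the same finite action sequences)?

trace-equivalent

Reachable graph of P (3 states):
  u0 = rec X. b.X + a.(a.c.0 + 0\{a,b}\{c})\{b,c} → -a-> u1, -b-> u0
  u1 = (a.c.0 + 0\{a,b}\{c})\{b,c} → -a-> u2
  u2 = (c.0)\{b,c} → (no moves)
Reachable graph of Q (3 states):
  v0 = rec X. a.(a.c.0 + 0\{a,b}\{c})\{b,c} + b.X → -a-> v1, -b-> v0
  v1 = (a.c.0 + 0\{a,b}\{c})\{b,c} → -a-> v2
  v2 = (c.0)\{b,c} → (no moves)
Bisimilarity quotient blocks:
  B0 = {u0, v0}
  B1 = {u1, v1}
  B2 = {u2, v2}
u0 ∈ B0, v0 ∈ B0 → same block
Bisimilar ⇒ trace-equivalent.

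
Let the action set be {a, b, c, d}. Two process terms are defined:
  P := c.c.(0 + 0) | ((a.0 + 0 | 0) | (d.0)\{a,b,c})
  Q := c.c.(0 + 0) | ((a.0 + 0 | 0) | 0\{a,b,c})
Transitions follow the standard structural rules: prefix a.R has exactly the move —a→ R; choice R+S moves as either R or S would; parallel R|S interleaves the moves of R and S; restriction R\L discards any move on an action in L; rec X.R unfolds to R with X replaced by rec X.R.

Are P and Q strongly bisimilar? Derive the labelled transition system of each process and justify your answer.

LTS(P): 12 reachable states
  p0 = c.c.(0 + 0) | ((a.0 + 0 | 0) | (d.0)\{a,b,c}) ⊢ ··a··> p1, ··c··> p2, ··d··> p3
  p1 = c.c.(0 + 0) | (0 | (d.0)\{a,b,c}) ⊢ ··c··> p4, ··d··> p5
  p2 = c.(0 + 0) | ((a.0 + 0 | 0) | (d.0)\{a,b,c}) ⊢ ··a··> p4, ··c··> p6, ··d··> p7
  p3 = c.c.(0 + 0) | ((a.0 + 0 | 0) | 0\{a,b,c}) ⊢ ··a··> p5, ··c··> p7
  p4 = c.(0 + 0) | (0 | (d.0)\{a,b,c}) ⊢ ··c··> p8, ··d··> p9
  p5 = c.c.(0 + 0) | (0 | 0\{a,b,c}) ⊢ ··c··> p9
  p6 = (0 + 0) | ((a.0 + 0 | 0) | (d.0)\{a,b,c}) ⊢ ··a··> p8, ··d··> p10
  p7 = c.(0 + 0) | ((a.0 + 0 | 0) | 0\{a,b,c}) ⊢ ··a··> p9, ··c··> p10
  p8 = (0 + 0) | (0 | (d.0)\{a,b,c}) ⊢ ··d··> p11
  p9 = c.(0 + 0) | (0 | 0\{a,b,c}) ⊢ ··c··> p11
  p10 = (0 + 0) | ((a.0 + 0 | 0) | 0\{a,b,c}) ⊢ ··a··> p11
  p11 = (0 + 0) | (0 | 0\{a,b,c}) ⊢ deadlocked
LTS(Q): 6 reachable states
  q0 = c.c.(0 + 0) | ((a.0 + 0 | 0) | 0\{a,b,c}) ⊢ ··a··> q1, ··c··> q2
  q1 = c.c.(0 + 0) | (0 | 0\{a,b,c}) ⊢ ··c··> q3
  q2 = c.(0 + 0) | ((a.0 + 0 | 0) | 0\{a,b,c}) ⊢ ··a··> q3, ··c··> q4
  q3 = c.(0 + 0) | (0 | 0\{a,b,c}) ⊢ ··c··> q5
  q4 = (0 + 0) | ((a.0 + 0 | 0) | 0\{a,b,c}) ⊢ ··a··> q5
  q5 = (0 + 0) | (0 | 0\{a,b,c}) ⊢ deadlocked
Bisimilarity quotient blocks:
  B0 = {p0}
  B1 = {p2}
  B2 = {p7, q2}
  B3 = {p10, q4}
  B4 = {p11, q5}
  B5 = {p9, q3}
  B6 = {p4}
  B7 = {p8}
  B8 = {p6}
  B9 = {p1}
  B10 = {p5, q1}
  B11 = {p3, q0}
p0 ∈ B0, q0 ∈ B11 → different blocks

not bisimilar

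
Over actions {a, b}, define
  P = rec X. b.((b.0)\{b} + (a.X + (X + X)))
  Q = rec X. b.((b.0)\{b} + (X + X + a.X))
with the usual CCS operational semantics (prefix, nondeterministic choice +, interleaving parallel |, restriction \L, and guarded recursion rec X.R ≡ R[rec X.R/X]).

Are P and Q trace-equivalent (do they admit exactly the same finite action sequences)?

YES

Reachable graph of P (2 states):
  p0 = rec X. b.((b.0)\{b} + (a.X + (X + X))) ⊢ =b=> p1
  p1 = (b.0)\{b} + (a.(rec X. b.((b.0)\{b} + (a.X + (X + X)))) + ((rec X. b.((b.0)\{b} + (a.X + (X + X)))) + (rec X. b.((b.0)\{b} + (a.X + (X + X)))))) ⊢ =a=> p0, =b=> p1
Reachable graph of Q (2 states):
  q0 = rec X. b.((b.0)\{b} + (X + X + a.X)) ⊢ =b=> q1
  q1 = (b.0)\{b} + ((rec X. b.((b.0)\{b} + (X + X + a.X))) + (rec X. b.((b.0)\{b} + (X + X + a.X))) + a.(rec X. b.((b.0)\{b} + (X + X + a.X)))) ⊢ =a=> q0, =b=> q1
Partition-refinement fixed point:
  B0 = {p0, q0}
  B1 = {p1, q1}
p0 ∈ B0, q0 ∈ B0 → same block
Bisimilar ⇒ trace-equivalent.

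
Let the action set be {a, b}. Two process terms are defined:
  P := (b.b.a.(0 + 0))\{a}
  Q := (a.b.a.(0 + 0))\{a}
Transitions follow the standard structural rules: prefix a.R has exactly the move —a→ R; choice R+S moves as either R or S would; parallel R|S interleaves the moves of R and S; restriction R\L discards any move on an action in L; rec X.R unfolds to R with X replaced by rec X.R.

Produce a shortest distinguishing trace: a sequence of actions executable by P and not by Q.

P's transition system — 3 states:
  p0 = (b.b.a.(0 + 0))\{a} | —b→ p1
  p1 = (b.a.(0 + 0))\{a} | —b→ p2
  p2 = (a.(0 + 0))\{a} | ∅
Q's transition system — 1 states:
  q0 = (a.b.a.(0 + 0))\{a} | ∅
Executing b from P (initial set {p0}):
  step 1 (b): {p1}
  ✓ P
Executing b from Q (initial set {q0}):
  step 1 (b): ∅ (Q stuck)

b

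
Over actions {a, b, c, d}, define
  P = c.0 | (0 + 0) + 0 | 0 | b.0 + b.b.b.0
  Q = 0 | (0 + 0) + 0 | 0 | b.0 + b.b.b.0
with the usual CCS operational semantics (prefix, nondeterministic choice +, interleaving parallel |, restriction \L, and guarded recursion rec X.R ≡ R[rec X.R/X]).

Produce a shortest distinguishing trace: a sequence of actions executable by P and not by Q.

c

Reachable graph of P (6 states):
  m0 = c.0 | (0 + 0) + 0 | 0 | b.0 + b.b.b.0 → —b→ m1, —b→ m2, —c→ m3
  m1 = 0 | 0 | 0 → ∅
  m2 = b.b.0 → —b→ m4
  m3 = 0 | (0 + 0) → ∅
  m4 = b.0 → —b→ m5
  m5 = 0 → ∅
Reachable graph of Q (5 states):
  n0 = 0 | (0 + 0) + 0 | 0 | b.0 + b.b.b.0 → —b→ n1, —b→ n2
  n1 = 0 | 0 | 0 → ∅
  n2 = b.b.0 → —b→ n3
  n3 = b.0 → —b→ n4
  n4 = 0 → ∅
Executing c from P (initial set {m0}):
  [1] c ⇒ {m3}
  P completes σ.
Executing c from Q (initial set {n0}):
  [1] c ⇒ ∅ (Q stuck)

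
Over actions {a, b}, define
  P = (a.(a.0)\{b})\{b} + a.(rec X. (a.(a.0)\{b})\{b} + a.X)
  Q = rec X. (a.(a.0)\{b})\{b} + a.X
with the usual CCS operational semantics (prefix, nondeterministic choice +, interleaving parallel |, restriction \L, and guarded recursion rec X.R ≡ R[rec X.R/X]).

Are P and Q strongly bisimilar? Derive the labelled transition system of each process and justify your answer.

P ~ Q

Reachable graph of P (4 states):
  p0 = (a.(a.0)\{b})\{b} + a.(rec X. (a.(a.0)\{b})\{b} + a.X) → =a=> p1, =a=> p2
  p1 = (a.0)\{b}\{b} → =a=> p3
  p2 = rec X. (a.(a.0)\{b})\{b} + a.X → =a=> p1, =a=> p2
  p3 = 0\{b}\{b} → stopped
Reachable graph of Q (3 states):
  q0 = rec X. (a.(a.0)\{b})\{b} + a.X → =a=> q0, =a=> q1
  q1 = (a.0)\{b}\{b} → =a=> q2
  q2 = 0\{b}\{b} → stopped
Partition-refinement fixed point:
  B0 = {p0, p2, q0}
  B1 = {p1, q1}
  B2 = {p3, q2}
p0 ∈ B0, q0 ∈ B0 → same block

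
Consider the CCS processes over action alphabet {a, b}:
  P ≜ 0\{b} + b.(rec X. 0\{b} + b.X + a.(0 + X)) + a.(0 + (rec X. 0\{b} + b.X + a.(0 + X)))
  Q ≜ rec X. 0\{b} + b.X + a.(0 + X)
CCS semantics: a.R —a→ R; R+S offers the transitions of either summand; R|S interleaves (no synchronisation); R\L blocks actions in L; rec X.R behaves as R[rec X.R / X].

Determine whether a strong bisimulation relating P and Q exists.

P's transition system — 3 states:
  p0 = 0\{b} + b.(rec X. 0\{b} + b.X + a.(0 + X)) + a.(0 + (rec X. 0\{b} + b.X + a.(0 + X))) → —a→ p1, —b→ p2
  p1 = 0 + (rec X. 0\{b} + b.X + a.(0 + X)) → —a→ p1, —b→ p2
  p2 = rec X. 0\{b} + b.X + a.(0 + X) → —a→ p1, —b→ p2
Q's transition system — 2 states:
  q0 = rec X. 0\{b} + b.X + a.(0 + X) → —a→ q1, —b→ q0
  q1 = 0 + (rec X. 0\{b} + b.X + a.(0 + X)) → —a→ q1, —b→ q0
Bisimilarity quotient blocks:
  B0 = {p0, p1, p2, q0, q1}
p0 ∈ B0, q0 ∈ B0 → same block

P ~ Q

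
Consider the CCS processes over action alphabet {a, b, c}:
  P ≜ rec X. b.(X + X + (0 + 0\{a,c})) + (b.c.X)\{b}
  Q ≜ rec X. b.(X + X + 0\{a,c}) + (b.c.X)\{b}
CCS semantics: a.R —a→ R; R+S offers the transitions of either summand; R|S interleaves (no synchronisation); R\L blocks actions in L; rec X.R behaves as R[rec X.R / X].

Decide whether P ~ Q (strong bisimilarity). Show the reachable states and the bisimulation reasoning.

LTS(P): 2 reachable states
  m0 = rec X. b.(X + X + (0 + 0\{a,c})) + (b.c.X)\{b} ⊢ ··b··> m1
  m1 = (rec X. b.(X + X + (0 + 0\{a,c})) + (b.c.X)\{b}) + (rec X. b.(X + X + (0 + 0\{a,c})) + (b.c.X)\{b}) + (0 + 0\{a,c}) ⊢ ··b··> m1
LTS(Q): 2 reachable states
  n0 = rec X. b.(X + X + 0\{a,c}) + (b.c.X)\{b} ⊢ ··b··> n1
  n1 = (rec X. b.(X + X + 0\{a,c}) + (b.c.X)\{b}) + (rec X. b.(X + X + 0\{a,c}) + (b.c.X)\{b}) + 0\{a,c} ⊢ ··b··> n1
Partition-refinement fixed point:
  B0 = {m0, m1, n0, n1}
m0 ∈ B0, n0 ∈ B0 → same block

YES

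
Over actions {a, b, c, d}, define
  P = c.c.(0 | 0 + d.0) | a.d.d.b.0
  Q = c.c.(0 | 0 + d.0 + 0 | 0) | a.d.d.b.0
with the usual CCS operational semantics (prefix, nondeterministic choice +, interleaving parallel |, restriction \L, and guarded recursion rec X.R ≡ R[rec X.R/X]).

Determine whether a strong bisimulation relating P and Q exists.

P ~ Q

LTS(P): 20 reachable states
  s0 = c.c.(0 | 0 + d.0) | a.d.d.b.0 → ··a··> s1, ··c··> s2
  s1 = c.c.(0 | 0 + d.0) | d.d.b.0 → ··c··> s3, ··d··> s4
  s2 = c.(0 | 0 + d.0) | a.d.d.b.0 → ··a··> s3, ··c··> s5
  s3 = c.(0 | 0 + d.0) | d.d.b.0 → ··c··> s6, ··d··> s7
  s4 = c.c.(0 | 0 + d.0) | d.b.0 → ··c··> s7, ··d··> s8
  s5 = (0 | 0 + d.0) | a.d.d.b.0 → ··a··> s6, ··d··> s9
  s6 = (0 | 0 + d.0) | d.d.b.0 → ··d··> s10, ··d··> s11
  s7 = c.(0 | 0 + d.0) | d.b.0 → ··c··> s10, ··d··> s12
  s8 = c.c.(0 | 0 + d.0) | b.0 → ··b··> s13, ··c··> s12
  s9 = 0 | a.d.d.b.0 → ··a··> s11
  s10 = (0 | 0 + d.0) | d.b.0 → ··d··> s14, ··d··> s15
  s11 = 0 | d.d.b.0 → ··d··> s15
  s12 = c.(0 | 0 + d.0) | b.0 → ··b··> s16, ··c··> s14
  s13 = c.c.(0 | 0 + d.0) | 0 → ··c··> s16
  s14 = (0 | 0 + d.0) | b.0 → ··b··> s17, ··d··> s18
  s15 = 0 | d.b.0 → ··d··> s18
  s16 = c.(0 | 0 + d.0) | 0 → ··c··> s17
  s17 = (0 | 0 + d.0) | 0 → ··d··> s19
  s18 = 0 | b.0 → ··b··> s19
  s19 = 0 | 0 → deadlocked
LTS(Q): 20 reachable states
  t0 = c.c.(0 | 0 + d.0 + 0 | 0) | a.d.d.b.0 → ··a··> t1, ··c··> t2
  t1 = c.c.(0 | 0 + d.0 + 0 | 0) | d.d.b.0 → ··c··> t3, ··d··> t4
  t2 = c.(0 | 0 + d.0 + 0 | 0) | a.d.d.b.0 → ··a··> t3, ··c··> t5
  t3 = c.(0 | 0 + d.0 + 0 | 0) | d.d.b.0 → ··c··> t6, ··d··> t7
  t4 = c.c.(0 | 0 + d.0 + 0 | 0) | d.b.0 → ··c··> t7, ··d··> t8
  t5 = (0 | 0 + d.0 + 0 | 0) | a.d.d.b.0 → ··a··> t6, ··d··> t9
  t6 = (0 | 0 + d.0 + 0 | 0) | d.d.b.0 → ··d··> t10, ··d··> t11
  t7 = c.(0 | 0 + d.0 + 0 | 0) | d.b.0 → ··c··> t10, ··d··> t12
  t8 = c.c.(0 | 0 + d.0 + 0 | 0) | b.0 → ··b··> t13, ··c··> t12
  t9 = 0 | a.d.d.b.0 → ··a··> t11
  t10 = (0 | 0 + d.0 + 0 | 0) | d.b.0 → ··d··> t14, ··d··> t15
  t11 = 0 | d.d.b.0 → ··d··> t15
  t12 = c.(0 | 0 + d.0 + 0 | 0) | b.0 → ··b··> t16, ··c··> t14
  t13 = c.c.(0 | 0 + d.0 + 0 | 0) | 0 → ··c··> t16
  t14 = (0 | 0 + d.0 + 0 | 0) | b.0 → ··b··> t17, ··d··> t18
  t15 = 0 | d.b.0 → ··d··> t18
  t16 = c.(0 | 0 + d.0 + 0 | 0) | 0 → ··c··> t17
  t17 = (0 | 0 + d.0 + 0 | 0) | 0 → ··d··> t19
  t18 = 0 | b.0 → ··b··> t19
  t19 = 0 | 0 → deadlocked
Bisimilarity quotient blocks:
  B0 = {s0, t0}
  B1 = {s2, t2}
  B2 = {s5, t5}
  B3 = {s6, t6}
  B4 = {s11, t11}
  B5 = {s15, t15}
  B6 = {s18, t18}
  B7 = {s19, t19}
  B8 = {s10, t10}
  B9 = {s14, t14}
  B10 = {s17, t17}
  B11 = {s9, t9}
  B12 = {s3, t3}
  B13 = {s7, t7}
  B14 = {s12, t12}
  B15 = {s16, t16}
  B16 = {s1, t1}
  B17 = {s4, t4}
  B18 = {s8, t8}
  B19 = {s13, t13}
s0 ∈ B0, t0 ∈ B0 → same block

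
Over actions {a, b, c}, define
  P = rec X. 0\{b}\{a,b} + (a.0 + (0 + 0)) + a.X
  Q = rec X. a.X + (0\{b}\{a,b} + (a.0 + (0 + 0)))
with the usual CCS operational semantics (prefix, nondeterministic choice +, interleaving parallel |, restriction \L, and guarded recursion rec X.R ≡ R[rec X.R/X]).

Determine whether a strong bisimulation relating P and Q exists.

P ~ Q

Reachable graph of P (2 states):
  u0 = rec X. 0\{b}\{a,b} + (a.0 + (0 + 0)) + a.X | -a-> u0, -a-> u1
  u1 = 0 | deadlocked
Reachable graph of Q (2 states):
  v0 = rec X. a.X + (0\{b}\{a,b} + (a.0 + (0 + 0))) | -a-> v0, -a-> v1
  v1 = 0 | deadlocked
Bisimilarity quotient blocks:
  B0 = {u0, v0}
  B1 = {u1, v1}
u0 ∈ B0, v0 ∈ B0 → same block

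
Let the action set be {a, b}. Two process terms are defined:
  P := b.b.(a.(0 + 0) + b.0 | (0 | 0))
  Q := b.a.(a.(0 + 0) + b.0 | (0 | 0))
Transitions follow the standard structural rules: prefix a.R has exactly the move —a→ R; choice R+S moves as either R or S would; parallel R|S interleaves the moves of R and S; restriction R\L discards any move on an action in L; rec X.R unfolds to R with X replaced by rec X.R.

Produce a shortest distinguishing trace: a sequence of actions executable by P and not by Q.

bb

LTS(P): 5 reachable states
  p0 = b.b.(a.(0 + 0) + b.0 | (0 | 0)) | --b--▸ p1
  p1 = b.(a.(0 + 0) + b.0 | (0 | 0)) | --b--▸ p2
  p2 = a.(0 + 0) + b.0 | (0 | 0) | --a--▸ p3, --b--▸ p4
  p3 = 0 + 0 | deadlocked
  p4 = 0 | (0 | 0) | deadlocked
LTS(Q): 5 reachable states
  q0 = b.a.(a.(0 + 0) + b.0 | (0 | 0)) | --b--▸ q1
  q1 = a.(a.(0 + 0) + b.0 | (0 | 0)) | --a--▸ q2
  q2 = a.(0 + 0) + b.0 | (0 | 0) | --a--▸ q3, --b--▸ q4
  q3 = 0 + 0 | deadlocked
  q4 = 0 | (0 | 0) | deadlocked
Executing bb from P (initial set {p0}):
  step 1 (b): {p1}
  step 2 (b): {p2}
  P completes σ.
Executing bb from Q (initial set {q0}):
  step 1 (b): {q1}
  step 2 (b): ∅  — Q cannot continue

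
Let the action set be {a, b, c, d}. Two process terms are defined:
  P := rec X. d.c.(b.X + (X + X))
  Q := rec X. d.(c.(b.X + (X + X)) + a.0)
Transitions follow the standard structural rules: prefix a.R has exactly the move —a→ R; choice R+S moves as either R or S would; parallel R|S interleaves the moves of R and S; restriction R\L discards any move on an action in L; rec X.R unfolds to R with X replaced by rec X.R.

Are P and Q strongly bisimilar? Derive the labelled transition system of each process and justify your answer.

NO

P's transition system — 3 states:
  u0 = rec X. d.c.(b.X + (X + X)) ⊢ =d=> u1
  u1 = c.(b.(rec X. d.c.(b.X + (X + X))) + ((rec X. d.c.(b.X + (X + X))) + (rec X. d.c.(b.X + (X + X))))) ⊢ =c=> u2
  u2 = b.(rec X. d.c.(b.X + (X + X))) + ((rec X. d.c.(b.X + (X + X))) + (rec X. d.c.(b.X + (X + X)))) ⊢ =b=> u0, =d=> u1
Q's transition system — 4 states:
  v0 = rec X. d.(c.(b.X + (X + X)) + a.0) ⊢ =d=> v1
  v1 = c.(b.(rec X. d.(c.(b.X + (X + X)) + a.0)) + ((rec X. d.(c.(b.X + (X + X)) + a.0)) + (rec X. d.(c.(b.X + (X + X)) + a.0)))) + a.0 ⊢ =a=> v2, =c=> v3
  v2 = 0 ⊢ stopped
  v3 = b.(rec X. d.(c.(b.X + (X + X)) + a.0)) + ((rec X. d.(c.(b.X + (X + X)) + a.0)) + (rec X. d.(c.(b.X + (X + X)) + a.0))) ⊢ =b=> v0, =d=> v1
Coarsest stable partition (strong bisimilarity classes):
  B0 = {u0}
  B1 = {u1}
  B2 = {u2}
  B3 = {v0}
  B4 = {v1}
  B5 = {v2}
  B6 = {v3}
u0 ∈ B0, v0 ∈ B3 → different blocks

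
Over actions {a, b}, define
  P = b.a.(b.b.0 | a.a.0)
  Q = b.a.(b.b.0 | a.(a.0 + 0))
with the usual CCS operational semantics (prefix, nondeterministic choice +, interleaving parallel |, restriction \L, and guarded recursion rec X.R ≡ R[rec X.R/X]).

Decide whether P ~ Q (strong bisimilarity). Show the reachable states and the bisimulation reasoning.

YES

Reachable graph of P (11 states):
  m0 = b.a.(b.b.0 | a.a.0) → =b=> m1
  m1 = a.(b.b.0 | a.a.0) → =a=> m2
  m2 = b.b.0 | a.a.0 → =a=> m3, =b=> m4
  m3 = b.b.0 | a.0 → =a=> m5, =b=> m6
  m4 = b.0 | a.a.0 → =a=> m6, =b=> m7
  m5 = b.b.0 | 0 → =b=> m8
  m6 = b.0 | a.0 → =a=> m8, =b=> m9
  m7 = 0 | a.a.0 → =a=> m9
  m8 = b.0 | 0 → =b=> m10
  m9 = 0 | a.0 → =a=> m10
  m10 = 0 | 0 → ∅
Reachable graph of Q (11 states):
  n0 = b.a.(b.b.0 | a.(a.0 + 0)) → =b=> n1
  n1 = a.(b.b.0 | a.(a.0 + 0)) → =a=> n2
  n2 = b.b.0 | a.(a.0 + 0) → =a=> n3, =b=> n4
  n3 = b.b.0 | (a.0 + 0) → =a=> n5, =b=> n6
  n4 = b.0 | a.(a.0 + 0) → =a=> n6, =b=> n7
  n5 = b.b.0 | 0 → =b=> n8
  n6 = b.0 | (a.0 + 0) → =a=> n8, =b=> n9
  n7 = 0 | a.(a.0 + 0) → =a=> n9
  n8 = b.0 | 0 → =b=> n10
  n9 = 0 | (a.0 + 0) → =a=> n10
  n10 = 0 | 0 → ∅
Partition-refinement fixed point:
  B0 = {m0, n0}
  B1 = {m1, n1}
  B2 = {m2, n2}
  B3 = {m4, n4}
  B4 = {m6, n6}
  B5 = {m9, n9}
  B6 = {m10, n10}
  B7 = {m8, n8}
  B8 = {m7, n7}
  B9 = {m3, n3}
  B10 = {m5, n5}
m0 ∈ B0, n0 ∈ B0 → same block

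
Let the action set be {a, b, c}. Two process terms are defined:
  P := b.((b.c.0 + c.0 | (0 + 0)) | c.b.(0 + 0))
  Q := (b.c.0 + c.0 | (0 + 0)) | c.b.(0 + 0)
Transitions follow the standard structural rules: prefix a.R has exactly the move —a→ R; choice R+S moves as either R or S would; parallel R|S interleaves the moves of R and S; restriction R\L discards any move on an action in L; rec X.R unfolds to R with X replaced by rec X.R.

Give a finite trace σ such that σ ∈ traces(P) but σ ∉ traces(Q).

Reachable graph of P (13 states):
  m0 = b.((b.c.0 + c.0 | (0 + 0)) | c.b.(0 + 0)) has moves --b--▸ m1
  m1 = (b.c.0 + c.0 | (0 + 0)) | c.b.(0 + 0) has moves --b--▸ m2, --c--▸ m3, --c--▸ m4
  m2 = c.0 | c.b.(0 + 0) has moves --c--▸ m5, --c--▸ m6
  m3 = (b.c.0 + c.0 | (0 + 0)) | b.(0 + 0) has moves --b--▸ m6, --b--▸ m7, --c--▸ m8
  m4 = 0 | (0 + 0) | c.b.(0 + 0) has moves --c--▸ m8
  m5 = 0 | c.b.(0 + 0) has moves --c--▸ m9
  m6 = c.0 | b.(0 + 0) has moves --b--▸ m10, --c--▸ m9
  m7 = (b.c.0 + c.0 | (0 + 0)) | (0 + 0) has moves --b--▸ m10, --c--▸ m11
  m8 = 0 | (0 + 0) | b.(0 + 0) has moves --b--▸ m11
  m9 = 0 | b.(0 + 0) has moves --b--▸ m12
  m10 = c.0 | (0 + 0) has moves --c--▸ m12
  m11 = 0 | (0 + 0) | (0 + 0) has moves stopped
  m12 = 0 | (0 + 0) has moves stopped
Reachable graph of Q (12 states):
  n0 = (b.c.0 + c.0 | (0 + 0)) | c.b.(0 + 0) has moves --b--▸ n1, --c--▸ n2, --c--▸ n3
  n1 = c.0 | c.b.(0 + 0) has moves --c--▸ n4, --c--▸ n5
  n2 = (b.c.0 + c.0 | (0 + 0)) | b.(0 + 0) has moves --b--▸ n5, --b--▸ n6, --c--▸ n7
  n3 = 0 | (0 + 0) | c.b.(0 + 0) has moves --c--▸ n7
  n4 = 0 | c.b.(0 + 0) has moves --c--▸ n8
  n5 = c.0 | b.(0 + 0) has moves --b--▸ n9, --c--▸ n8
  n6 = (b.c.0 + c.0 | (0 + 0)) | (0 + 0) has moves --b--▸ n9, --c--▸ n10
  n7 = 0 | (0 + 0) | b.(0 + 0) has moves --b--▸ n10
  n8 = 0 | b.(0 + 0) has moves --b--▸ n11
  n9 = c.0 | (0 + 0) has moves --c--▸ n11
  n10 = 0 | (0 + 0) | (0 + 0) has moves stopped
  n11 = 0 | (0 + 0) has moves stopped
Run σ = ⟨bb⟩ on P: start {m0}
  after b @ step 1: {m1}
  after b @ step 2: {m2}
  P completes σ.
Run σ = ⟨bb⟩ on Q: start {n0}
  after b @ step 1: {n1}
  after b @ step 2: ∅ (Q stuck)

bb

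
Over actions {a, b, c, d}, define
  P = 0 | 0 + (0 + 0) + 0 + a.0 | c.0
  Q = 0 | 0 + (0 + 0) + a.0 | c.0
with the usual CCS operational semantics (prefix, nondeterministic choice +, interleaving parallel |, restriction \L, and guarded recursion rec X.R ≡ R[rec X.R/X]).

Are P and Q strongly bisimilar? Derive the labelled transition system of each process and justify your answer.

LTS(P): 4 reachable states
  s0 = 0 | 0 + (0 + 0) + 0 + a.0 | c.0 ⊢ —a→ s1, —c→ s2
  s1 = 0 | c.0 ⊢ —c→ s3
  s2 = a.0 | 0 ⊢ —a→ s3
  s3 = 0 | 0 ⊢ (no moves)
LTS(Q): 4 reachable states
  t0 = 0 | 0 + (0 + 0) + a.0 | c.0 ⊢ —a→ t1, —c→ t2
  t1 = 0 | c.0 ⊢ —c→ t3
  t2 = a.0 | 0 ⊢ —a→ t3
  t3 = 0 | 0 ⊢ (no moves)
Partition-refinement fixed point:
  B0 = {s0, t0}
  B1 = {s2, t2}
  B2 = {s3, t3}
  B3 = {s1, t1}
s0 ∈ B0, t0 ∈ B0 → same block

YES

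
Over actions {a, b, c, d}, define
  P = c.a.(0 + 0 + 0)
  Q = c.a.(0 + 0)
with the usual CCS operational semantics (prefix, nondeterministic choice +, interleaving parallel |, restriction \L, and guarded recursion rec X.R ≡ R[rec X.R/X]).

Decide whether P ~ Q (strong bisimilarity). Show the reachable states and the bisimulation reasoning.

Reachable graph of P (3 states):
  p0 = c.a.(0 + 0 + 0) :: --c--▸ p1
  p1 = a.(0 + 0 + 0) :: --a--▸ p2
  p2 = 0 + 0 + 0 :: ∅
Reachable graph of Q (3 states):
  q0 = c.a.(0 + 0) :: --c--▸ q1
  q1 = a.(0 + 0) :: --a--▸ q2
  q2 = 0 + 0 :: ∅
Coarsest stable partition (strong bisimilarity classes):
  B0 = {p0, q0}
  B1 = {p1, q1}
  B2 = {p2, q2}
p0 ∈ B0, q0 ∈ B0 → same block

P ~ Q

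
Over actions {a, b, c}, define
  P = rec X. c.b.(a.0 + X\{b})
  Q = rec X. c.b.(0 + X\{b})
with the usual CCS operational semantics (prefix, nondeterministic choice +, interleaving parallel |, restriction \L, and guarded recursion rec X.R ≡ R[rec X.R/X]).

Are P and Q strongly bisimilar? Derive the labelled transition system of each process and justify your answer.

not bisimilar

Reachable graph of P (5 states):
  s0 = rec X. c.b.(a.0 + X\{b}) → --c--▸ s1
  s1 = b.(a.0 + (rec X. c.b.(a.0 + X\{b}))\{b}) → --b--▸ s2
  s2 = a.0 + (rec X. c.b.(a.0 + X\{b}))\{b} → --a--▸ s3, --c--▸ s4
  s3 = 0 → deadlocked
  s4 = (b.(a.0 + (rec X. c.b.(a.0 + X\{b}))\{b}))\{b} → deadlocked
Reachable graph of Q (4 states):
  t0 = rec X. c.b.(0 + X\{b}) → --c--▸ t1
  t1 = b.(0 + (rec X. c.b.(0 + X\{b}))\{b}) → --b--▸ t2
  t2 = 0 + (rec X. c.b.(0 + X\{b}))\{b} → --c--▸ t3
  t3 = (b.(0 + (rec X. c.b.(0 + X\{b}))\{b}))\{b} → deadlocked
Coarsest stable partition (strong bisimilarity classes):
  B0 = {s0}
  B1 = {s1}
  B2 = {s2}
  B3 = {s3, s4, t3}
  B4 = {t0}
  B5 = {t1}
  B6 = {t2}
s0 ∈ B0, t0 ∈ B4 → different blocks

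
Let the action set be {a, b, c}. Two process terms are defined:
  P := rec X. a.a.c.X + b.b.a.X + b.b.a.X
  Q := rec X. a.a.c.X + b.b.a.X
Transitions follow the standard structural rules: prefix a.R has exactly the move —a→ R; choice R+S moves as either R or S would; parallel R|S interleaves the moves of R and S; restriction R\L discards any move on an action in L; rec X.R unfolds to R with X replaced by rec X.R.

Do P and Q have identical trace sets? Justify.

YES

P's transition system — 5 states:
  s0 = rec X. a.a.c.X + b.b.a.X + b.b.a.X | --a--▸ s1, --b--▸ s2
  s1 = a.c.(rec X. a.a.c.X + b.b.a.X + b.b.a.X) | --a--▸ s3
  s2 = b.a.(rec X. a.a.c.X + b.b.a.X + b.b.a.X) | --b--▸ s4
  s3 = c.(rec X. a.a.c.X + b.b.a.X + b.b.a.X) | --c--▸ s0
  s4 = a.(rec X. a.a.c.X + b.b.a.X + b.b.a.X) | --a--▸ s0
Q's transition system — 5 states:
  t0 = rec X. a.a.c.X + b.b.a.X | --a--▸ t1, --b--▸ t2
  t1 = a.c.(rec X. a.a.c.X + b.b.a.X) | --a--▸ t3
  t2 = b.a.(rec X. a.a.c.X + b.b.a.X) | --b--▸ t4
  t3 = c.(rec X. a.a.c.X + b.b.a.X) | --c--▸ t0
  t4 = a.(rec X. a.a.c.X + b.b.a.X) | --a--▸ t0
Bisimilarity quotient blocks:
  B0 = {s0, t0}
  B1 = {s2, t2}
  B2 = {s4, t4}
  B3 = {s1, t1}
  B4 = {s3, t3}
s0 ∈ B0, t0 ∈ B0 → same block
Bisimilar ⇒ trace-equivalent.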